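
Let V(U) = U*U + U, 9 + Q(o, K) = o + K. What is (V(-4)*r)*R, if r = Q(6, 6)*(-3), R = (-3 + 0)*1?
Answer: 324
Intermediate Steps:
Q(o, K) = -9 + K + o (Q(o, K) = -9 + (o + K) = -9 + (K + o) = -9 + K + o)
V(U) = U + U**2 (V(U) = U**2 + U = U + U**2)
R = -3 (R = -3*1 = -3)
r = -9 (r = (-9 + 6 + 6)*(-3) = 3*(-3) = -9)
(V(-4)*r)*R = (-4*(1 - 4)*(-9))*(-3) = (-4*(-3)*(-9))*(-3) = (12*(-9))*(-3) = -108*(-3) = 324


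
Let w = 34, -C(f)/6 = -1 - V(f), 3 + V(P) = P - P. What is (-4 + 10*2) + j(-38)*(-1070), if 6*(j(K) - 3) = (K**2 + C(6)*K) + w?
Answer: -1044272/3 ≈ -3.4809e+5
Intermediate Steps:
V(P) = -3 (V(P) = -3 + (P - P) = -3 + 0 = -3)
C(f) = -12 (C(f) = -6*(-1 - 1*(-3)) = -6*(-1 + 3) = -6*2 = -12)
j(K) = 26/3 - 2*K + K**2/6 (j(K) = 3 + ((K**2 - 12*K) + 34)/6 = 3 + (34 + K**2 - 12*K)/6 = 3 + (17/3 - 2*K + K**2/6) = 26/3 - 2*K + K**2/6)
(-4 + 10*2) + j(-38)*(-1070) = (-4 + 10*2) + (26/3 - 2*(-38) + (1/6)*(-38)**2)*(-1070) = (-4 + 20) + (26/3 + 76 + (1/6)*1444)*(-1070) = 16 + (26/3 + 76 + 722/3)*(-1070) = 16 + (976/3)*(-1070) = 16 - 1044320/3 = -1044272/3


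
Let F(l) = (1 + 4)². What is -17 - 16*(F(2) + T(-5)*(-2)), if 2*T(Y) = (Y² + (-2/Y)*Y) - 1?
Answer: -65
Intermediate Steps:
F(l) = 25 (F(l) = 5² = 25)
T(Y) = -3/2 + Y²/2 (T(Y) = ((Y² + (-2/Y)*Y) - 1)/2 = ((Y² - 2) - 1)/2 = ((-2 + Y²) - 1)/2 = (-3 + Y²)/2 = -3/2 + Y²/2)
-17 - 16*(F(2) + T(-5)*(-2)) = -17 - 16*(25 + (-3/2 + (½)*(-5)²)*(-2)) = -17 - 16*(25 + (-3/2 + (½)*25)*(-2)) = -17 - 16*(25 + (-3/2 + 25/2)*(-2)) = -17 - 16*(25 + 11*(-2)) = -17 - 16*(25 - 22) = -17 - 16*3 = -17 - 48 = -65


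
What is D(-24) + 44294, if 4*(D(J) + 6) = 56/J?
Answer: 531449/12 ≈ 44287.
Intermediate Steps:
D(J) = -6 + 14/J (D(J) = -6 + (56/J)/4 = -6 + 14/J)
D(-24) + 44294 = (-6 + 14/(-24)) + 44294 = (-6 + 14*(-1/24)) + 44294 = (-6 - 7/12) + 44294 = -79/12 + 44294 = 531449/12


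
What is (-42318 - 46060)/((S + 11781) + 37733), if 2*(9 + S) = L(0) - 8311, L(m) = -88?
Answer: -176756/90611 ≈ -1.9507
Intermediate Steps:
S = -8417/2 (S = -9 + (-88 - 8311)/2 = -9 + (½)*(-8399) = -9 - 8399/2 = -8417/2 ≈ -4208.5)
(-42318 - 46060)/((S + 11781) + 37733) = (-42318 - 46060)/((-8417/2 + 11781) + 37733) = -88378/(15145/2 + 37733) = -88378/90611/2 = -88378*2/90611 = -176756/90611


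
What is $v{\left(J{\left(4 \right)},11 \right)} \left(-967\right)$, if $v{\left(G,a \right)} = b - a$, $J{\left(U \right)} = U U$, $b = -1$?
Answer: $11604$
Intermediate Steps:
$J{\left(U \right)} = U^{2}$
$v{\left(G,a \right)} = -1 - a$
$v{\left(J{\left(4 \right)},11 \right)} \left(-967\right) = \left(-1 - 11\right) \left(-967\right) = \left(-12\right) \left(-967\right) = 11604$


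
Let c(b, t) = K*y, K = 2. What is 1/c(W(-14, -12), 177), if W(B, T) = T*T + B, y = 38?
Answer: 1/76 ≈ 0.013158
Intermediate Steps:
W(B, T) = B + T² (W(B, T) = T² + B = B + T²)
c(b, t) = 76 (c(b, t) = 2*38 = 76)
1/c(W(-14, -12), 177) = 1/76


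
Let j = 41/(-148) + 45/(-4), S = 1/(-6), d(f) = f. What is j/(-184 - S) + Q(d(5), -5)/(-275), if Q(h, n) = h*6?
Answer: -104121/2244605 ≈ -0.046387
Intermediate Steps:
S = -1/6 ≈ -0.16667
Q(h, n) = 6*h
j = -853/74 (j = 41*(-1/148) + 45*(-1/4) = -41/148 - 45/4 = -853/74 ≈ -11.527)
j/(-184 - S) + Q(d(5), -5)/(-275) = -853/(74*(-184 - 1*(-1/6))) + (6*5)/(-275) = -853/(74*(-184 + 1/6)) + 30*(-1/275) = -853/(74*(-1103/6)) - 6/55 = -853/74*(-6/1103) - 6/55 = 2559/40811 - 6/55 = -104121/2244605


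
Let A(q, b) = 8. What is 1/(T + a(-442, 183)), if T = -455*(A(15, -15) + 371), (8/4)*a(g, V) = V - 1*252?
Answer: -2/344959 ≈ -5.7978e-6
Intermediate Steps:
a(g, V) = -126 + V/2 (a(g, V) = (V - 1*252)/2 = (V - 252)/2 = (-252 + V)/2 = -126 + V/2)
T = -172445 (T = -455*(8 + 371) = -455*379 = -172445)
1/(T + a(-442, 183)) = 1/(-172445 + (-126 + (½)*183)) = 1/(-172445 + (-126 + 183/2)) = 1/(-172445 - 69/2) = 1/(-344959/2) = -2/344959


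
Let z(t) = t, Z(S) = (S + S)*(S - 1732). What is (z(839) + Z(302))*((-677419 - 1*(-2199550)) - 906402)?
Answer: -531300855249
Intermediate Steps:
Z(S) = 2*S*(-1732 + S) (Z(S) = (2*S)*(-1732 + S) = 2*S*(-1732 + S))
(z(839) + Z(302))*((-677419 - 1*(-2199550)) - 906402) = (839 + 2*302*(-1732 + 302))*((-677419 - 1*(-2199550)) - 906402) = (839 + 2*302*(-1430))*((-677419 + 2199550) - 906402) = (839 - 863720)*(1522131 - 906402) = -862881*615729 = -531300855249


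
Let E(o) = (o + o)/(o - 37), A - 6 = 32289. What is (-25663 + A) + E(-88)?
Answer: 829176/125 ≈ 6633.4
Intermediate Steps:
A = 32295 (A = 6 + 32289 = 32295)
E(o) = 2*o/(-37 + o) (E(o) = (2*o)/(-37 + o) = 2*o/(-37 + o))
(-25663 + A) + E(-88) = (-25663 + 32295) + 2*(-88)/(-37 - 88) = 6632 + 2*(-88)/(-125) = 6632 + 2*(-88)*(-1/125) = 6632 + 176/125 = 829176/125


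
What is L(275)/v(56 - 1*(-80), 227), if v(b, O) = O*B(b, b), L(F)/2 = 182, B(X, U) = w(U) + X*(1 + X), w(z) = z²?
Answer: 1/23154 ≈ 4.3189e-5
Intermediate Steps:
B(X, U) = U² + X*(1 + X)
L(F) = 364 (L(F) = 2*182 = 364)
v(b, O) = O*(b + 2*b²) (v(b, O) = O*(b + b² + b²) = O*(b + 2*b²))
L(275)/v(56 - 1*(-80), 227) = 364/((227*(56 - 1*(-80))*(1 + 2*(56 - 1*(-80))))) = 364/((227*(56 + 80)*(1 + 2*(56 + 80)))) = 364/((227*136*(1 + 2*136))) = 364/((227*136*(1 + 272))) = 364/((227*136*273)) = 364/8428056 = 364*(1/8428056) = 1/23154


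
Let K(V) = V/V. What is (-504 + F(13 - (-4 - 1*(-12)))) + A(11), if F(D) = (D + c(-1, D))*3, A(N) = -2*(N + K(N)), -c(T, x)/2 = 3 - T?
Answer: -537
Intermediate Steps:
c(T, x) = -6 + 2*T (c(T, x) = -2*(3 - T) = -6 + 2*T)
K(V) = 1
A(N) = -2 - 2*N (A(N) = -2*(N + 1) = -2*(1 + N) = -2 - 2*N)
F(D) = -24 + 3*D (F(D) = (D + (-6 + 2*(-1)))*3 = (D + (-6 - 2))*3 = (D - 8)*3 = (-8 + D)*3 = -24 + 3*D)
(-504 + F(13 - (-4 - 1*(-12)))) + A(11) = (-504 + (-24 + 3*(13 - (-4 - 1*(-12))))) + (-2 - 2*11) = (-504 + (-24 + 3*(13 - (-4 + 12)))) + (-2 - 22) = (-504 + (-24 + 3*(13 - 1*8))) - 24 = (-504 + (-24 + 3*(13 - 8))) - 24 = (-504 + (-24 + 3*5)) - 24 = (-504 + (-24 + 15)) - 24 = (-504 - 9) - 24 = -513 - 24 = -537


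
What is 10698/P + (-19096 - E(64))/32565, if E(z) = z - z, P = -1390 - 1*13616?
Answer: -105822491/81445065 ≈ -1.2993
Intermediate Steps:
P = -15006 (P = -1390 - 13616 = -15006)
E(z) = 0
10698/P + (-19096 - E(64))/32565 = 10698/(-15006) + (-19096 - 1*0)/32565 = 10698*(-1/15006) + (-19096 + 0)*(1/32565) = -1783/2501 - 19096*1/32565 = -1783/2501 - 19096/32565 = -105822491/81445065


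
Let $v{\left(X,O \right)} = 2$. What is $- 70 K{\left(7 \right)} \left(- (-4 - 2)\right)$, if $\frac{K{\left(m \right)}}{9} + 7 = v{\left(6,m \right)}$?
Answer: $18900$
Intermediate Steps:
$K{\left(m \right)} = -45$ ($K{\left(m \right)} = -63 + 9 \cdot 2 = -63 + 18 = -45$)
$- 70 K{\left(7 \right)} \left(- (-4 - 2)\right) = \left(-70\right) \left(-45\right) \left(- (-4 - 2)\right) = 3150 \left(\left(-1\right) \left(-6\right)\right) = 3150 \cdot 6 = 18900$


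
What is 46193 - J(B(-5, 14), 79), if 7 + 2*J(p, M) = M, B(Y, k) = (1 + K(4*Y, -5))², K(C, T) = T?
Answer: 46157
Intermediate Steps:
B(Y, k) = 16 (B(Y, k) = (1 - 5)² = (-4)² = 16)
J(p, M) = -7/2 + M/2
46193 - J(B(-5, 14), 79) = 46193 - (-7/2 + (½)*79) = 46193 - (-7/2 + 79/2) = 46193 - 1*36 = 46193 - 36 = 46157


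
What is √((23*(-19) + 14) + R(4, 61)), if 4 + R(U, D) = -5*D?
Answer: 2*I*√183 ≈ 27.056*I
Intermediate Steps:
R(U, D) = -4 - 5*D
√((23*(-19) + 14) + R(4, 61)) = √((23*(-19) + 14) + (-4 - 5*61)) = √((-437 + 14) + (-4 - 305)) = √(-423 - 309) = √(-732) = 2*I*√183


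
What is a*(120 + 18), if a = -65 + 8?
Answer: -7866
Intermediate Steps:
a = -57
a*(120 + 18) = -57*(120 + 18) = -57*138 = -7866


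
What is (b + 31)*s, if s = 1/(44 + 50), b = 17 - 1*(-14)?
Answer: 31/47 ≈ 0.65957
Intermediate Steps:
b = 31 (b = 17 + 14 = 31)
s = 1/94 ≈ 0.010638
(b + 31)*s = (31 + 31)*(1/94) = 62*(1/94) = 31/47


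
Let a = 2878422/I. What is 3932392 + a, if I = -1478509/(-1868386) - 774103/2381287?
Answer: 6988015194060984468/691477017775 ≈ 1.0106e+7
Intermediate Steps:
I = 2074431053325/4449163292782 (I = -1478509*(-1/1868386) - 774103*1/2381287 = 1478509/1868386 - 774103/2381287 = 2074431053325/4449163292782 ≈ 0.46625)
a = 4268856501178716668/691477017775 (a = 2878422/(2074431053325/4449163292782) = 2878422*(4449163292782/2074431053325) = 4268856501178716668/691477017775 ≈ 6.1735e+6)
3932392 + a = 3932392 + 4268856501178716668/691477017775 = 6988015194060984468/691477017775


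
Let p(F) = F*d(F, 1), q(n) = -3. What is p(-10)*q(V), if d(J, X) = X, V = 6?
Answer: 30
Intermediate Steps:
p(F) = F (p(F) = F*1 = F)
p(-10)*q(V) = -10*(-3) = 30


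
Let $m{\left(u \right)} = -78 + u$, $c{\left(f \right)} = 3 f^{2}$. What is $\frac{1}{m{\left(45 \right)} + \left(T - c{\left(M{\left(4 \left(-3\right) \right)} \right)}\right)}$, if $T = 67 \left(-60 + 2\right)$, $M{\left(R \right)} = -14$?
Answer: $- \frac{1}{4507} \approx -0.00022188$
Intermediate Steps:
$T = -3886$ ($T = 67 \left(-58\right) = -3886$)
$\frac{1}{m{\left(45 \right)} + \left(T - c{\left(M{\left(4 \left(-3\right) \right)} \right)}\right)} = \frac{1}{\left(-78 + 45\right) - \left(3886 + 3 \left(-14\right)^{2}\right)} = \frac{1}{-33 - \left(3886 + 3 \cdot 196\right)} = \frac{1}{-33 - 4474} = \frac{1}{-4507} = - \frac{1}{4507}$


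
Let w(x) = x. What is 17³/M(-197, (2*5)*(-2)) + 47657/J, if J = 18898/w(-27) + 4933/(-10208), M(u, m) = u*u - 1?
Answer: -508795885630121/7491650581800 ≈ -67.915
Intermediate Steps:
M(u, m) = -1 + u² (M(u, m) = u² - 1 = -1 + u²)
J = -193043975/275616 (J = 18898/(-27) + 4933/(-10208) = 18898*(-1/27) + 4933*(-1/10208) = -18898/27 - 4933/10208 = -193043975/275616 ≈ -700.41)
17³/M(-197, (2*5)*(-2)) + 47657/J = 17³/(-1 + (-197)²) + 47657/(-193043975/275616) = 4913/(-1 + 38809) + 47657*(-275616/193043975) = 4913/38808 - 13135031712/193043975 = -508795885630121/7491650581800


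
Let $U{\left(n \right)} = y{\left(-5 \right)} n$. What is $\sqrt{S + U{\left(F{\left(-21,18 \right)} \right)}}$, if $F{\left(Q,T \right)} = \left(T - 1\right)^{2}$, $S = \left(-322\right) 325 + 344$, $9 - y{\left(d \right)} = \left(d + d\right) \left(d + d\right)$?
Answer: $i \sqrt{130605} \approx 361.39 i$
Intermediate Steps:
$y{\left(d \right)} = 9 - 4 d^{2}$ ($y{\left(d \right)} = 9 - \left(d + d\right) \left(d + d\right) = 9 - 2 d 2 d = 9 - 4 d^{2}$)
$S = -104306$ ($S = -104650 + 344 = -104306$)
$F{\left(Q,T \right)} = \left(-1 + T\right)^{2}$
$U{\left(n \right)} = - 91 n$ ($U{\left(n \right)} = \left(9 - 4 \left(-5\right)^{2}\right) n = \left(9 - 100\right) n = - 91 n$)
$\sqrt{S + U{\left(F{\left(-21,18 \right)} \right)}} = \sqrt{-104306 - 91 \left(-1 + 18\right)^{2}} = \sqrt{-104306 - 91 \cdot 17^{2}} = \sqrt{-104306 - 26299} = \sqrt{-130605} = i \sqrt{130605}$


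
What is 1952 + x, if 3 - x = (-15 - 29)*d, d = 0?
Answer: 1955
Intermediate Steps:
x = 3 (x = 3 - (-15 - 29)*0 = 3 - (-44)*0 = 3 - 1*0 = 3 + 0 = 3)
1952 + x = 1952 + 3 = 1955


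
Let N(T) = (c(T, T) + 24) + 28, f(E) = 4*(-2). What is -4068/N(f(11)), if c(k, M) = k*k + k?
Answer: -113/3 ≈ -37.667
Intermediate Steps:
f(E) = -8
c(k, M) = k + k² (c(k, M) = k² + k = k + k²)
N(T) = 52 + T*(1 + T) (N(T) = (T*(1 + T) + 24) + 28 = (24 + T*(1 + T)) + 28 = 52 + T*(1 + T))
-4068/N(f(11)) = -4068/(52 - 8*(1 - 8)) = -4068/(52 - 8*(-7)) = -4068/(52 + 56) = -4068/108 = -4068*1/108 = -113/3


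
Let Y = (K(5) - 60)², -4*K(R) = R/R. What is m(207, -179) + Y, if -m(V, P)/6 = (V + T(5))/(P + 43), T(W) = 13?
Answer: 990017/272 ≈ 3639.8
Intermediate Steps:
K(R) = -¼ (K(R) = -R/(4*R) = -¼*1 = -¼)
m(V, P) = -6*(13 + V)/(43 + P) (m(V, P) = -6*(V + 13)/(P + 43) = -6*(13 + V)/(43 + P))
Y = 58081/16 (Y = (-¼ - 60)² = (-241/4)² = 58081/16 ≈ 3630.1)
m(207, -179) + Y = 6*(-13 - 1*207)/(43 - 179) + 58081/16 = 6*(-13 - 207)/(-136) + 58081/16 = 6*(-1/136)*(-220) + 58081/16 = 165/17 + 58081/16 = 990017/272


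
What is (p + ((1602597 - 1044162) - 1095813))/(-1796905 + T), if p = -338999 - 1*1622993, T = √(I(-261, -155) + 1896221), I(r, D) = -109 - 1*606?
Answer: 4491130449850/3228865683519 + 2499370*√1895506/3228865683519 ≈ 1.3920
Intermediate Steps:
I(r, D) = -715 (I(r, D) = -109 - 606 = -715)
T = √1895506 (T = √(-715 + 1896221) = √1895506 ≈ 1376.8)
p = -1961992 (p = -338999 - 1622993 = -1961992)
(p + ((1602597 - 1044162) - 1095813))/(-1796905 + T) = (-1961992 + ((1602597 - 1044162) - 1095813))/(-1796905 + √1895506) = (-1961992 + (558435 - 1095813))/(-1796905 + √1895506) = (-1961992 - 537378)/(-1796905 + √1895506) = -2499370/(-1796905 + √1895506)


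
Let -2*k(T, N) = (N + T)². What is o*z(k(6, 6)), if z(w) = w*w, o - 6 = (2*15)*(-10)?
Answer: -1524096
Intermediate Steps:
k(T, N) = -(N + T)²/2
o = -294 (o = 6 + (2*15)*(-10) = 6 + 30*(-10) = 6 - 300 = -294)
z(w) = w²
o*z(k(6, 6)) = -294*(6 + 6)⁴/4 = -294*(-½*12²)² = -294*(-½*144)² = -294*(-72)² = -294*5184 = -1524096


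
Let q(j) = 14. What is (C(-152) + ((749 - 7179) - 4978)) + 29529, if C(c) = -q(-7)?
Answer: 18107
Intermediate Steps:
C(c) = -14 (C(c) = -1*14 = -14)
(C(-152) + ((749 - 7179) - 4978)) + 29529 = (-14 + ((749 - 7179) - 4978)) + 29529 = (-14 + (-6430 - 4978)) + 29529 = (-14 - 11408) + 29529 = -11422 + 29529 = 18107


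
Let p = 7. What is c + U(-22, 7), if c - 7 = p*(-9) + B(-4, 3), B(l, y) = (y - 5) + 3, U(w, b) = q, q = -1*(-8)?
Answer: -47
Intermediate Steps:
q = 8
U(w, b) = 8
B(l, y) = -2 + y (B(l, y) = (-5 + y) + 3 = -2 + y)
c = -55 (c = 7 + (7*(-9) + (-2 + 3)) = 7 + (-63 + 1) = 7 - 62 = -55)
c + U(-22, 7) = -55 + 8 = -47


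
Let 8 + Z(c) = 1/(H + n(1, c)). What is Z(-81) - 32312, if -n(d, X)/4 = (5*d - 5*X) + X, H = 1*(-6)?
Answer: -42727041/1322 ≈ -32320.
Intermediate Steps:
H = -6
n(d, X) = -20*d + 16*X (n(d, X) = -4*((5*d - 5*X) + X) = -4*((-5*X + 5*d) + X) = -4*(-4*X + 5*d) = -20*d + 16*X)
Z(c) = -8 + 1/(-26 + 16*c) (Z(c) = -8 + 1/(-6 + (-20*1 + 16*c)) = -8 + 1/(-6 + (-20 + 16*c)) = -8 + 1/(-26 + 16*c))
Z(-81) - 32312 = (209 - 128*(-81))/(2*(-13 + 8*(-81))) - 32312 = (209 + 10368)/(2*(-13 - 648)) - 32312 = (1/2)*10577/(-661) - 32312 = (1/2)*(-1/661)*10577 - 32312 = -10577/1322 - 32312 = -42727041/1322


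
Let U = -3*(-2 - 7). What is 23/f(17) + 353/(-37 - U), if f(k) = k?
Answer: -4529/1088 ≈ -4.1627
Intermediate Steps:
U = 27 (U = -3*(-9) = 27)
23/f(17) + 353/(-37 - U) = 23/17 + 353/(-37 - 1*27) = 23*(1/17) + 353/(-37 - 27) = 23/17 + 353/(-64) = 23/17 + 353*(-1/64) = 23/17 - 353/64 = -4529/1088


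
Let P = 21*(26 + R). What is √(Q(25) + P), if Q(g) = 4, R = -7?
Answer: √403 ≈ 20.075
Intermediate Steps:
P = 399 (P = 21*(26 - 7) = 21*19 = 399)
√(Q(25) + P) = √(4 + 399) = √403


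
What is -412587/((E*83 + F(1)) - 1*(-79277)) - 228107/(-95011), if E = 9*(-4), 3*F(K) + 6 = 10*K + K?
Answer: -9341943581/3106479656 ≈ -3.0072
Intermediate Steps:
F(K) = -2 + 11*K/3 (F(K) = -2 + (10*K + K)/3 = -2 + (11*K)/3 = -2 + 11*K/3)
E = -36
-412587/((E*83 + F(1)) - 1*(-79277)) - 228107/(-95011) = -412587/((-36*83 + (-2 + (11/3)*1)) - 1*(-79277)) - 228107/(-95011) = -412587/((-2988 + (-2 + 11/3)) + 79277) - 228107*(-1/95011) = -412587/((-2988 + 5/3) + 79277) + 228107/95011 = -412587/(-8959/3 + 79277) + 228107/95011 = -412587/228872/3 + 228107/95011 = -412587*3/228872 + 228107/95011 = -176823/32696 + 228107/95011 = -9341943581/3106479656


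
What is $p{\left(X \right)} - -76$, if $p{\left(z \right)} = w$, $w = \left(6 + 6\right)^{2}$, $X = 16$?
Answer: $220$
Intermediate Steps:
$w = 144$ ($w = 12^{2} = 144$)
$p{\left(z \right)} = 144$
$p{\left(X \right)} - -76 = 144 - -76 = 144 + 76 = 220$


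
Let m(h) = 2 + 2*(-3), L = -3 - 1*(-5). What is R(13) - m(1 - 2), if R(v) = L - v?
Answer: -7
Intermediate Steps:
L = 2 (L = -3 + 5 = 2)
R(v) = 2 - v
m(h) = -4 (m(h) = 2 - 6 = -4)
R(13) - m(1 - 2) = (2 - 1*13) - 1*(-4) = (2 - 13) + 4 = -11 + 4 = -7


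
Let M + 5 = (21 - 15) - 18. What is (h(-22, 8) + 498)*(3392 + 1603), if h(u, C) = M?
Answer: 2402595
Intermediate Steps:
M = -17 (M = -5 + ((21 - 15) - 18) = -5 + (6 - 18) = -5 - 12 = -17)
h(u, C) = -17
(h(-22, 8) + 498)*(3392 + 1603) = (-17 + 498)*(3392 + 1603) = 481*4995 = 2402595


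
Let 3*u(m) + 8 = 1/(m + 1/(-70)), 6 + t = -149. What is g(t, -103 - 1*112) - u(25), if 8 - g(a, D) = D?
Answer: 1184003/5247 ≈ 225.65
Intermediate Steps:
t = -155 (t = -6 - 149 = -155)
g(a, D) = 8 - D
u(m) = -8/3 + 1/(3*(-1/70 + m)) (u(m) = -8/3 + 1/(3*(m + 1/(-70))) = -8/3 + 1/(3*(m - 1/70)) = -8/3 + 1/(3*(-1/70 + m)))
g(t, -103 - 1*112) - u(25) = (8 - (-103 - 1*112)) - 2*(39 - 280*25)/(3*(-1 + 70*25)) = (8 - (-103 - 112)) - 2*(39 - 7000)/(3*(-1 + 1750)) = (8 - 1*(-215)) - 2*(-6961)/(3*1749) = (8 + 215) - 2*(-6961)/(3*1749) = 223 - 1*(-13922/5247) = 223 + 13922/5247 = 1184003/5247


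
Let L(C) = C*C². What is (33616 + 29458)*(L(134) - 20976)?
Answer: 150439563472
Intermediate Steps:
L(C) = C³
(33616 + 29458)*(L(134) - 20976) = (33616 + 29458)*(134³ - 20976) = 63074*(2406104 - 20976) = 63074*2385128 = 150439563472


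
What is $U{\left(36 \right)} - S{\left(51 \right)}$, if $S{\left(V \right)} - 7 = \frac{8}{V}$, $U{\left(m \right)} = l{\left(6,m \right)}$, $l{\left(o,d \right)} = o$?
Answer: $- \frac{59}{51} \approx -1.1569$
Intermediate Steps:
$U{\left(m \right)} = 6$
$S{\left(V \right)} = 7 + \frac{8}{V}$
$U{\left(36 \right)} - S{\left(51 \right)} = 6 - \left(7 + \frac{8}{51}\right) = 6 - \frac{365}{51} = - \frac{59}{51}$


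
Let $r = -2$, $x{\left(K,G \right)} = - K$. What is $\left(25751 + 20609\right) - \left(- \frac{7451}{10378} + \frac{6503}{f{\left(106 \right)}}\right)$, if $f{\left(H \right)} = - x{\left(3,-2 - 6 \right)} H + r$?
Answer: $\frac{75985037831}{1639724} \approx 46340.0$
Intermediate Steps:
$f{\left(H \right)} = -2 + 3 H$ ($f{\left(H \right)} = - \left(-1\right) 3 H - 2 = \left(-1\right) \left(-3\right) H - 2 = 3 H - 2 = -2 + 3 H$)
$\left(25751 + 20609\right) - \left(- \frac{7451}{10378} + \frac{6503}{f{\left(106 \right)}}\right) = \left(25751 + 20609\right) - \left(- \frac{7451}{10378} + \frac{6503}{-2 + 3 \cdot 106}\right) = 46360 - \left(- \frac{7451}{10378} + \frac{6503}{-2 + 318}\right) = 46360 + \left(\frac{7451}{10378} - \frac{6503}{316}\right) = 46360 - \frac{32566809}{1639724} = \frac{75985037831}{1639724}$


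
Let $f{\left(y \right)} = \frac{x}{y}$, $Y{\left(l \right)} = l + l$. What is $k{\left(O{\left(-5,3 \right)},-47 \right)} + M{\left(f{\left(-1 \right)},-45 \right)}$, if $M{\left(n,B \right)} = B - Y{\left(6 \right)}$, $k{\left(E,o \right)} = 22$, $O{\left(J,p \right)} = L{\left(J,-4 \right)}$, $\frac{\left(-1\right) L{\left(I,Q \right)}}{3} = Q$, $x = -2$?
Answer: $-35$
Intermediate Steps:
$L{\left(I,Q \right)} = - 3 Q$
$O{\left(J,p \right)} = 12$ ($O{\left(J,p \right)} = \left(-3\right) \left(-4\right) = 12$)
$Y{\left(l \right)} = 2 l$
$f{\left(y \right)} = - \frac{2}{y}$
$M{\left(n,B \right)} = -12 + B$ ($M{\left(n,B \right)} = B - 2 \cdot 6 = B - 12 = -12 + B$)
$k{\left(O{\left(-5,3 \right)},-47 \right)} + M{\left(f{\left(-1 \right)},-45 \right)} = 22 - 57 = -35$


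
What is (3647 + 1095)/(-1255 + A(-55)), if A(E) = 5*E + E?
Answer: -4742/1585 ≈ -2.9918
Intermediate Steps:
A(E) = 6*E
(3647 + 1095)/(-1255 + A(-55)) = (3647 + 1095)/(-1255 + 6*(-55)) = 4742/(-1255 - 330) = 4742/(-1585) = 4742*(-1/1585) = -4742/1585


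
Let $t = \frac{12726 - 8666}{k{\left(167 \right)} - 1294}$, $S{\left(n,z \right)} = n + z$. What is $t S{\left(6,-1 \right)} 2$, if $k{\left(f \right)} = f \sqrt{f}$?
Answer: $\frac{1811600}{102863} + \frac{233800 \sqrt{167}}{102863} \approx 46.984$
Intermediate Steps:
$k{\left(f \right)} = f^{\frac{3}{2}}$
$t = \frac{4060}{-1294 + 167 \sqrt{167}}$ ($t = \frac{12726 - 8666}{167^{\frac{3}{2}} - 1294} = \frac{4060}{167 \sqrt{167} - 1294} = \frac{4060}{-1294 + 167 \sqrt{167}} \approx 4.6984$)
$t S{\left(6,-1 \right)} 2 = \left(\frac{181160}{102863} + \frac{23380 \sqrt{167}}{102863}\right) \left(6 - 1\right) 2 = \left(\frac{181160}{102863} + \frac{23380 \sqrt{167}}{102863}\right) 5 \cdot 2 = \left(\frac{181160}{102863} + \frac{23380 \sqrt{167}}{102863}\right) 10 = \frac{1811600}{102863} + \frac{233800 \sqrt{167}}{102863}$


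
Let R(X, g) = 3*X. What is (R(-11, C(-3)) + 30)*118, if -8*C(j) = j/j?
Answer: -354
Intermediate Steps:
C(j) = -1/8 (C(j) = -j/(8*j) = -1/8*1 = -1/8)
(R(-11, C(-3)) + 30)*118 = (3*(-11) + 30)*118 = (-33 + 30)*118 = -3*118 = -354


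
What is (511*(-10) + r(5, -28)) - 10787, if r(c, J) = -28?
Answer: -15925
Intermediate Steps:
(511*(-10) + r(5, -28)) - 10787 = (511*(-10) - 28) - 10787 = (-5110 - 28) - 10787 = -5138 - 10787 = -15925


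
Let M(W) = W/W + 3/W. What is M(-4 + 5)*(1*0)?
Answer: 0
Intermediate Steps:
M(W) = 1 + 3/W
M(-4 + 5)*(1*0) = ((3 + (-4 + 5))/(-4 + 5))*(1*0) = ((3 + 1)/1)*0 = (1*4)*0 = 4*0 = 0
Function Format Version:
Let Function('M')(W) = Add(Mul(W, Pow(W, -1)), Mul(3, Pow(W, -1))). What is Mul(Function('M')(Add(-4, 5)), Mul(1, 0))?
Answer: 0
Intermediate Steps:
Function('M')(W) = Add(1, Mul(3, Pow(W, -1)))
Mul(Function('M')(Add(-4, 5)), Mul(1, 0)) = Mul(Mul(Pow(Add(-4, 5), -1), Add(3, Add(-4, 5))), Mul(1, 0)) = Mul(Mul(Pow(1, -1), Add(3, 1)), 0) = Mul(Mul(1, 4), 0) = Mul(4, 0) = 0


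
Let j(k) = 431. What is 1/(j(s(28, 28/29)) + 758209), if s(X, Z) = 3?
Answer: 1/758640 ≈ 1.3181e-6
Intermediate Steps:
1/(j(s(28, 28/29)) + 758209) = 1/(431 + 758209) = 1/758640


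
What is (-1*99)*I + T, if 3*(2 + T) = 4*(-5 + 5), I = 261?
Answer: -25841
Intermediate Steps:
T = -2 (T = -2 + (4*(-5 + 5))/3 = -2 + (4*0)/3 = -2 + (1/3)*0 = -2 + 0 = -2)
(-1*99)*I + T = -1*99*261 - 2 = -99*261 - 2 = -25839 - 2 = -25841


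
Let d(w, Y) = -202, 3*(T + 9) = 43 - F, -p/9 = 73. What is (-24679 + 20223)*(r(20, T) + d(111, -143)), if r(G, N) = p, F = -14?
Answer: 3827704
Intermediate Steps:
p = -657 (p = -9*73 = -657)
T = 10 (T = -9 + (43 - 1*(-14))/3 = -9 + (43 + 14)/3 = -9 + (1/3)*57 = -9 + 19 = 10)
r(G, N) = -657
(-24679 + 20223)*(r(20, T) + d(111, -143)) = (-24679 + 20223)*(-657 - 202) = -4456*(-859) = 3827704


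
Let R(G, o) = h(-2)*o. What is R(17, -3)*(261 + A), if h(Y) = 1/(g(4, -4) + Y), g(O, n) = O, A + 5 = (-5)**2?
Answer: -843/2 ≈ -421.50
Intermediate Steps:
A = 20 (A = -5 + (-5)**2 = -5 + 25 = 20)
h(Y) = 1/(4 + Y)
R(G, o) = o/2 (R(G, o) = o/(4 - 2) = o/2)
R(17, -3)*(261 + A) = ((1/2)*(-3))*(261 + 20) = -3/2*281 = -843/2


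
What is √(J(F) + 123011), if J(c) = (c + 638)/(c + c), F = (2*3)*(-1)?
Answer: 5*√44265/3 ≈ 350.65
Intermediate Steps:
F = -6 (F = 6*(-1) = -6)
J(c) = (638 + c)/(2*c) (J(c) = (638 + c)/((2*c)) = (638 + c)*(1/(2*c)) = (638 + c)/(2*c))
√(J(F) + 123011) = √((½)*(638 - 6)/(-6) + 123011) = √((½)*(-⅙)*632 + 123011) = √(-158/3 + 123011) = √(368875/3) = 5*√44265/3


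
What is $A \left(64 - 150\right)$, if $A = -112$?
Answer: $9632$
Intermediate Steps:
$A \left(64 - 150\right) = - 112 \left(64 - 150\right) = \left(-112\right) \left(-86\right) = 9632$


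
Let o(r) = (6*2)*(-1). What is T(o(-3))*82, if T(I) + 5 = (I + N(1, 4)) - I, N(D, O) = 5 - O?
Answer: -328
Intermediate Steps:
o(r) = -12 (o(r) = 12*(-1) = -12)
T(I) = -4 (T(I) = -5 + ((I + (5 - 1*4)) - I) = -5 + ((I + (5 - 4)) - I) = -5 + ((I + 1) - I) = -5 + ((1 + I) - I) = -5 + 1 = -4)
T(o(-3))*82 = -4*82 = -328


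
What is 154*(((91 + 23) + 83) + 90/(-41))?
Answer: 1229998/41 ≈ 30000.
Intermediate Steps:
154*(((91 + 23) + 83) + 90/(-41)) = 154*((114 + 83) + 90*(-1/41)) = 154*(197 - 90/41) = 154*(7987/41) = 1229998/41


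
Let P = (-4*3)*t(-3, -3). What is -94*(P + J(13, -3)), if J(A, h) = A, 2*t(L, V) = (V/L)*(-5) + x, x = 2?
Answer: -2914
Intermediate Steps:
t(L, V) = 1 - 5*V/(2*L) (t(L, V) = ((V/L)*(-5) + 2)/2 = (-5*V/L + 2)/2 = (2 - 5*V/L)/2 = 1 - 5*V/(2*L))
P = 18 (P = (-4*3)*((-3 - 5/2*(-3))/(-3)) = -(-4)*(-3 + 15/2) = -(-4)*9/2 = -12*(-3/2) = 18)
-94*(P + J(13, -3)) = -94*(18 + 13) = -94*31 = -2914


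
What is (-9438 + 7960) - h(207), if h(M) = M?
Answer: -1685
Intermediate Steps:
(-9438 + 7960) - h(207) = (-9438 + 7960) - 1*207 = -1478 - 207 = -1685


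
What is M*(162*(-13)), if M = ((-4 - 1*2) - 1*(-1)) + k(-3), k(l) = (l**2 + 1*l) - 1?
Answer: 0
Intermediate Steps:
k(l) = -1 + l + l**2 (k(l) = (l**2 + l) - 1 = (l + l**2) - 1 = -1 + l + l**2)
M = 0 (M = ((-4 - 1*2) - 1*(-1)) + (-1 - 3 + (-3)**2) = ((-4 - 2) + 1) + (-1 - 3 + 9) = (-6 + 1) + 5 = -5 + 5 = 0)
M*(162*(-13)) = 0*(162*(-13)) = 0*(-2106) = 0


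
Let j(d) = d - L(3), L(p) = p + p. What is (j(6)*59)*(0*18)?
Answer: 0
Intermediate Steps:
L(p) = 2*p
j(d) = -6 + d (j(d) = d - 2*3 = d - 1*6 = d - 6 = -6 + d)
(j(6)*59)*(0*18) = ((-6 + 6)*59)*(0*18) = (0*59)*0 = 0*0 = 0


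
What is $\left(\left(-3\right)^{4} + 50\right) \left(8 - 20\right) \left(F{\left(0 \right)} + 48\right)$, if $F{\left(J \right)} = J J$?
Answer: $-75456$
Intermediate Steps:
$F{\left(J \right)} = J^{2}$
$\left(\left(-3\right)^{4} + 50\right) \left(8 - 20\right) \left(F{\left(0 \right)} + 48\right) = \left(\left(-3\right)^{4} + 50\right) \left(8 - 20\right) \left(0^{2} + 48\right) = \left(81 + 50\right) \left(- 12 \left(0 + 48\right)\right) = 131 \left(\left(-12\right) 48\right) = 131 \left(-576\right) = -75456$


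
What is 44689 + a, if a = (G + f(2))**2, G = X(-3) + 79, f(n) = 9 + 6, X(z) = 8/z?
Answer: 477277/9 ≈ 53031.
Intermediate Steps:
f(n) = 15
G = 229/3 (G = 8/(-3) + 79 = 8*(-1/3) + 79 = -8/3 + 79 = 229/3 ≈ 76.333)
a = 75076/9 (a = (229/3 + 15)**2 = (274/3)**2 = 75076/9 ≈ 8341.8)
44689 + a = 44689 + 75076/9 = 477277/9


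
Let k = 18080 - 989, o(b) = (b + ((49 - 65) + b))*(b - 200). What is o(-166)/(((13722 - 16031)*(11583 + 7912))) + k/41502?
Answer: 254682492723/622723053470 ≈ 0.40898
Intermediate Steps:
o(b) = (-200 + b)*(-16 + 2*b) (o(b) = (b + (-16 + b))*(-200 + b) = (-16 + 2*b)*(-200 + b) = (-200 + b)*(-16 + 2*b))
k = 17091
o(-166)/(((13722 - 16031)*(11583 + 7912))) + k/41502 = (3200 - 416*(-166) + 2*(-166)²)/(((13722 - 16031)*(11583 + 7912))) + 17091/41502 = (3200 + 69056 + 2*27556)/((-2309*19495)) + 17091*(1/41502) = (3200 + 69056 + 55112)/(-45013955) + 5697/13834 = 127368*(-1/45013955) + 5697/13834 = -127368/45013955 + 5697/13834 = 254682492723/622723053470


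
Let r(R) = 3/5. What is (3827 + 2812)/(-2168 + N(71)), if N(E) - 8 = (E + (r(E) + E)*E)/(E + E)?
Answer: -22130/7079 ≈ -3.1261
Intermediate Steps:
r(R) = ⅗ (r(R) = 3*(⅕) = ⅗)
N(E) = 8 + (E + E*(⅗ + E))/(2*E) (N(E) = 8 + (E + (⅗ + E)*E)/(E + E) = 8 + (E + E*(⅗ + E))/((2*E)) = 8 + (E + E*(⅗ + E))*(1/(2*E)) = 8 + (E + E*(⅗ + E))/(2*E))
(3827 + 2812)/(-2168 + N(71)) = (3827 + 2812)/(-2168 + (44/5 + (½)*71)) = 6639/(-2168 + (44/5 + 71/2)) = 6639/(-2168 + 443/10) = 6639/(-21237/10) = 6639*(-10/21237) = -22130/7079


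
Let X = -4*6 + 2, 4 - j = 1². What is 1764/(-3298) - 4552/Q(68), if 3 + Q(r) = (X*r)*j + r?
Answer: 3605162/7293527 ≈ 0.49430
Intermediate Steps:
j = 3 (j = 4 - 1*1² = 4 - 1*1 = 4 - 1 = 3)
X = -22 (X = -24 + 2 = -22)
Q(r) = -3 - 65*r (Q(r) = -3 + (-22*r*3 + r) = -3 + (-66*r + r) = -3 - 65*r)
1764/(-3298) - 4552/Q(68) = 1764/(-3298) - 4552/(-3 - 65*68) = 1764*(-1/3298) - 4552/(-3 - 4420) = -882/1649 - 4552/(-4423) = -882/1649 - 4552*(-1/4423) = -882/1649 + 4552/4423 = 3605162/7293527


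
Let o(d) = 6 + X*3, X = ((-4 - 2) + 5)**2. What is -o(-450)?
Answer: -9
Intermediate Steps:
X = 1 (X = (-6 + 5)**2 = (-1)**2 = 1)
o(d) = 9 (o(d) = 6 + 1*3 = 6 + 3 = 9)
-o(-450) = -1*9 = -9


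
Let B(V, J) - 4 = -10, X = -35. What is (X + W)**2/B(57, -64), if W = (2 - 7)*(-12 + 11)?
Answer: -150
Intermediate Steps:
W = 5 (W = -5*(-1) = 5)
B(V, J) = -6 (B(V, J) = 4 - 10 = -6)
(X + W)**2/B(57, -64) = (-35 + 5)**2/(-6) = (-30)**2*(-1/6) = 900*(-1/6) = -150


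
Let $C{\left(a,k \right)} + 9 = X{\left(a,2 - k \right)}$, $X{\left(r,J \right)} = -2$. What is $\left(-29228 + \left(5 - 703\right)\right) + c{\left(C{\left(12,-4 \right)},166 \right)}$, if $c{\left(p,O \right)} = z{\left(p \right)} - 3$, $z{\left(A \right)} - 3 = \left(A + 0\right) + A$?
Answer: $-29948$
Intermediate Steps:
$C{\left(a,k \right)} = -11$ ($C{\left(a,k \right)} = -9 - 2 = -11$)
$z{\left(A \right)} = 3 + 2 A$ ($z{\left(A \right)} = 3 + \left(\left(A + 0\right) + A\right) = 3 + \left(A + A\right) = 3 + 2 A$)
$c{\left(p,O \right)} = 2 p$ ($c{\left(p,O \right)} = \left(3 + 2 p\right) - 3 = 2 p$)
$\left(-29228 + \left(5 - 703\right)\right) + c{\left(C{\left(12,-4 \right)},166 \right)} = \left(-29228 + \left(5 - 703\right)\right) + 2 \left(-11\right) = \left(-29228 + \left(5 - 703\right)\right) - 22 = \left(-29228 - 698\right) - 22 = -29926 - 22 = -29948$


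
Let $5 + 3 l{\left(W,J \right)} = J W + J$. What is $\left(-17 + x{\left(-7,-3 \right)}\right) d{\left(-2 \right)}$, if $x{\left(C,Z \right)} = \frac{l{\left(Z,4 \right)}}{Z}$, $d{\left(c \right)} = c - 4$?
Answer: $\frac{280}{3} \approx 93.333$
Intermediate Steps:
$d{\left(c \right)} = -4 + c$ ($d{\left(c \right)} = c - 4 = -4 + c$)
$l{\left(W,J \right)} = - \frac{5}{3} + \frac{J}{3} + \frac{J W}{3}$ ($l{\left(W,J \right)} = - \frac{5}{3} + \frac{J W + J}{3} = - \frac{5}{3} + \frac{J + J W}{3} = - \frac{5}{3} + \left(\frac{J}{3} + \frac{J W}{3}\right) = - \frac{5}{3} + \frac{J}{3} + \frac{J W}{3}$)
$x{\left(C,Z \right)} = \frac{- \frac{1}{3} + \frac{4 Z}{3}}{Z}$ ($x{\left(C,Z \right)} = \frac{- \frac{5}{3} + \frac{1}{3} \cdot 4 + \frac{1}{3} \cdot 4 Z}{Z} = \frac{- \frac{5}{3} + \frac{4}{3} + \frac{4 Z}{3}}{Z} = \frac{- \frac{1}{3} + \frac{4 Z}{3}}{Z}$)
$\left(-17 + x{\left(-7,-3 \right)}\right) d{\left(-2 \right)} = \left(-17 + \frac{-1 + 4 \left(-3\right)}{3 \left(-3\right)}\right) \left(-4 - 2\right) = \left(-17 + \frac{1}{3} \left(- \frac{1}{3}\right) \left(-1 - 12\right)\right) \left(-6\right) = \left(-17 + \frac{1}{3} \left(- \frac{1}{3}\right) \left(-13\right)\right) \left(-6\right) = \left(-17 + \frac{13}{9}\right) \left(-6\right) = \left(- \frac{140}{9}\right) \left(-6\right) = \frac{280}{3}$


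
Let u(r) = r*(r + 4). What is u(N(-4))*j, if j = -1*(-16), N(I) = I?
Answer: 0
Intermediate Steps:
u(r) = r*(4 + r)
j = 16
u(N(-4))*j = -4*(4 - 4)*16 = -4*0*16 = 0*16 = 0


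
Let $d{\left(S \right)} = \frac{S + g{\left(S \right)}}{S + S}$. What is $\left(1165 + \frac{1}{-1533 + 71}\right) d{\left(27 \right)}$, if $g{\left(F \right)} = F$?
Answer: $\frac{1703229}{1462} \approx 1165.0$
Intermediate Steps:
$d{\left(S \right)} = 1$ ($d{\left(S \right)} = \frac{S + S}{S + S} = \frac{2 S}{2 S} = 2 S \frac{1}{2 S} = 1$)
$\left(1165 + \frac{1}{-1533 + 71}\right) d{\left(27 \right)} = \left(1165 + \frac{1}{-1533 + 71}\right) 1 = \left(1165 + \frac{1}{-1462}\right) 1 = \left(1165 - \frac{1}{1462}\right) 1 = \frac{1703229}{1462} \cdot 1 = \frac{1703229}{1462}$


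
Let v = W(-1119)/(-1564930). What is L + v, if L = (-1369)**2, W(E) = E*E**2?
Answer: 2934331941889/1564930 ≈ 1.8751e+6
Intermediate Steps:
W(E) = E**3
v = 1401168159/1564930 (v = (-1119)**3/(-1564930) = -1401168159*(-1/1564930) = 1401168159/1564930 ≈ 895.36)
L = 1874161
L + v = 1874161 + 1401168159/1564930 = 2934331941889/1564930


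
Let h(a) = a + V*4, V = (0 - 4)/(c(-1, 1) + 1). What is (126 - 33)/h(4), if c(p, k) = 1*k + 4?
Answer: 279/4 ≈ 69.750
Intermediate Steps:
c(p, k) = 4 + k (c(p, k) = k + 4 = 4 + k)
V = -⅔ (V = (0 - 4)/((4 + 1) + 1) = -4/(5 + 1) = -4/6 = -4*⅙ = -⅔ ≈ -0.66667)
h(a) = -8/3 + a (h(a) = a - ⅔*4 = a - 8/3 = -8/3 + a)
(126 - 33)/h(4) = (126 - 33)/(-8/3 + 4) = 93/(4/3) = 93*(¾) = 279/4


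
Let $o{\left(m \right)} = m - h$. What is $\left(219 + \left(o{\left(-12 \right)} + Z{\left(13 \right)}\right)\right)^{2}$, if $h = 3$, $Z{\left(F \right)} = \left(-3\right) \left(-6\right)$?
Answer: $49284$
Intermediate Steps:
$Z{\left(F \right)} = 18$
$o{\left(m \right)} = -3 + m$ ($o{\left(m \right)} = m - 3 = -3 + m$)
$\left(219 + \left(o{\left(-12 \right)} + Z{\left(13 \right)}\right)\right)^{2} = \left(219 + \left(\left(-3 - 12\right) + 18\right)\right)^{2} = \left(219 + \left(-15 + 18\right)\right)^{2} = \left(219 + 3\right)^{2} = 222^{2} = 49284$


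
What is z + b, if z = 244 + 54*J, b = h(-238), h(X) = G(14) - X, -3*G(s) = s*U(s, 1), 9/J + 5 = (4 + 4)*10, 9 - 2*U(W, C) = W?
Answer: 37511/75 ≈ 500.15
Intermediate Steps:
U(W, C) = 9/2 - W/2
J = 3/25 (J = 9/(-5 + (4 + 4)*10) = 9/(-5 + 8*10) = 9/(-5 + 80) = 9/75 = 9*(1/75) = 3/25 ≈ 0.12000)
G(s) = -s*(9/2 - s/2)/3
h(X) = 35/3 - X (h(X) = (⅙)*14*(-9 + 14) - X = (⅙)*14*5 - X = 35/3 - X)
b = 749/3 (b = 35/3 - 1*(-238) = 35/3 + 238 = 749/3 ≈ 249.67)
z = 6262/25 (z = 244 + 54*(3/25) = 244 + 162/25 = 6262/25 ≈ 250.48)
z + b = 6262/25 + 749/3 = 37511/75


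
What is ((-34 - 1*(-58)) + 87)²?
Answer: 12321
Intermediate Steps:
((-34 - 1*(-58)) + 87)² = ((-34 + 58) + 87)² = (24 + 87)² = 111² = 12321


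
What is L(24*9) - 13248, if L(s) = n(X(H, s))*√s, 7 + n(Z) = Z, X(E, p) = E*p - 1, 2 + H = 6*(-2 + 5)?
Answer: -13248 + 20688*√6 ≈ 37427.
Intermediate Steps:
H = 16 (H = -2 + 6*(-2 + 5) = -2 + 6*3 = -2 + 18 = 16)
X(E, p) = -1 + E*p
n(Z) = -7 + Z
L(s) = √s*(-8 + 16*s) (L(s) = (-7 + (-1 + 16*s))*√s = (-8 + 16*s)*√s = √s*(-8 + 16*s))
L(24*9) - 13248 = √(24*9)*(-8 + 16*(24*9)) - 13248 = √216*(-8 + 16*216) - 13248 = (6*√6)*(-8 + 3456) - 13248 = (6*√6)*3448 - 13248 = 20688*√6 - 13248 = -13248 + 20688*√6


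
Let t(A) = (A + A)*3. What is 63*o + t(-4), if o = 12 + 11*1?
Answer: 1425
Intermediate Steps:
o = 23 (o = 12 + 11 = 23)
t(A) = 6*A (t(A) = (2*A)*3 = 6*A)
63*o + t(-4) = 63*23 + 6*(-4) = 1449 - 24 = 1425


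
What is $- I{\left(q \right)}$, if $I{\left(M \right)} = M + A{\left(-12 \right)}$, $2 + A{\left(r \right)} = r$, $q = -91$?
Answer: $105$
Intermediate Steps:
$A{\left(r \right)} = -2 + r$
$I{\left(M \right)} = -14 + M$ ($I{\left(M \right)} = M - 14 = -14 + M$)
$- I{\left(q \right)} = - (-14 - 91) = \left(-1\right) \left(-105\right) = 105$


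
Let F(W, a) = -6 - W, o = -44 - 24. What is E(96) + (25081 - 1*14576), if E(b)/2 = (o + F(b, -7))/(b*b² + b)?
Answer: 2323789955/221208 ≈ 10505.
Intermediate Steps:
o = -68
E(b) = 2*(-74 - b)/(b + b³) (E(b) = 2*((-68 + (-6 - b))/(b*b² + b)) = 2*((-74 - b)/(b³ + b)) = 2*((-74 - b)/(b + b³)) = 2*(-74 - b)/(b + b³))
E(96) + (25081 - 1*14576) = (-148 - 2*96)/(96 + 96³) + (25081 - 1*14576) = (-148 - 192)/(96 + 884736) + (25081 - 14576) = -340/884832 + 10505 = (1/884832)*(-340) + 10505 = -85/221208 + 10505 = 2323789955/221208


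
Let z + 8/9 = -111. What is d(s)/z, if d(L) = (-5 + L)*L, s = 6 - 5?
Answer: 36/1007 ≈ 0.035750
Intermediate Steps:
z = -1007/9 (z = -8/9 - 111 = -1007/9 ≈ -111.89)
s = 1
d(L) = L*(-5 + L)
d(s)/z = (1*(-5 + 1))/(-1007/9) = (1*(-4))*(-9/1007) = -4*(-9/1007) = 36/1007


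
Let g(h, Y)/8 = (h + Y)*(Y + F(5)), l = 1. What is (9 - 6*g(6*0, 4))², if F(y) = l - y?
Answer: 81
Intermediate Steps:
F(y) = 1 - y
g(h, Y) = 8*(-4 + Y)*(Y + h) (g(h, Y) = 8*((h + Y)*(Y + (1 - 1*5))) = 8*((Y + h)*(Y + (1 - 5))) = 8*((Y + h)*(Y - 4)) = 8*((Y + h)*(-4 + Y)) = 8*((-4 + Y)*(Y + h)) = 8*(-4 + Y)*(Y + h))
(9 - 6*g(6*0, 4))² = (9 - 6*(-32*4 - 192*0 + 8*4² + 8*4*(6*0)))² = (9 - 6*(-128 - 32*0 + 8*16 + 8*4*0))² = (9 - 6*(-128 + 0 + 128 + 0))² = (9 - 6*0)² = (9 + 0)² = 9² = 81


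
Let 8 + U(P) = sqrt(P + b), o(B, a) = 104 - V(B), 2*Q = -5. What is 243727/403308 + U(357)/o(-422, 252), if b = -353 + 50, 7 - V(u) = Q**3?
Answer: 44284855/87517836 + 8*sqrt(6)/217 ≈ 0.59631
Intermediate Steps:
Q = -5/2 (Q = (1/2)*(-5) = -5/2 ≈ -2.5000)
V(u) = 181/8 (V(u) = 7 - (-5/2)**3 = 7 - 1*(-125/8) = 7 + 125/8 = 181/8)
b = -303
o(B, a) = 651/8 (o(B, a) = 104 - 1*181/8 = 104 - 181/8 = 651/8)
U(P) = -8 + sqrt(-303 + P) (U(P) = -8 + sqrt(P - 303) = -8 + sqrt(-303 + P))
243727/403308 + U(357)/o(-422, 252) = 243727/403308 + (-8 + sqrt(-303 + 357))/(651/8) = 243727*(1/403308) + (-8 + sqrt(54))*(8/651) = 243727/403308 + (-8 + 3*sqrt(6))*(8/651) = 243727/403308 + (-64/651 + 8*sqrt(6)/217) = 44284855/87517836 + 8*sqrt(6)/217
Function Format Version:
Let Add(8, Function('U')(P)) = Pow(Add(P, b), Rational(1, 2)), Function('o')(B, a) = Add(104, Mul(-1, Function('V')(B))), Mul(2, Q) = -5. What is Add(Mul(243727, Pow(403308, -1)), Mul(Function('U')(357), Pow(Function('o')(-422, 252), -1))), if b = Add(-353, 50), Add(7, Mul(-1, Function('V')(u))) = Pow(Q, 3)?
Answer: Add(Rational(44284855, 87517836), Mul(Rational(8, 217), Pow(6, Rational(1, 2)))) ≈ 0.59631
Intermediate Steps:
Q = Rational(-5, 2) (Q = Mul(Rational(1, 2), -5) = Rational(-5, 2) ≈ -2.5000)
Function('V')(u) = Rational(181, 8) (Function('V')(u) = Add(7, Mul(-1, Pow(Rational(-5, 2), 3))) = Add(7, Mul(-1, Rational(-125, 8))) = Add(7, Rational(125, 8)) = Rational(181, 8))
b = -303
Function('o')(B, a) = Rational(651, 8) (Function('o')(B, a) = Add(104, Mul(-1, Rational(181, 8))) = Add(104, Rational(-181, 8)) = Rational(651, 8))
Function('U')(P) = Add(-8, Pow(Add(-303, P), Rational(1, 2))) (Function('U')(P) = Add(-8, Pow(Add(P, -303), Rational(1, 2))) = Add(-8, Pow(Add(-303, P), Rational(1, 2))))
Add(Mul(243727, Pow(403308, -1)), Mul(Function('U')(357), Pow(Function('o')(-422, 252), -1))) = Add(Mul(243727, Pow(403308, -1)), Mul(Add(-8, Pow(Add(-303, 357), Rational(1, 2))), Pow(Rational(651, 8), -1))) = Add(Mul(243727, Rational(1, 403308)), Mul(Add(-8, Pow(54, Rational(1, 2))), Rational(8, 651))) = Add(Rational(243727, 403308), Mul(Add(-8, Mul(3, Pow(6, Rational(1, 2)))), Rational(8, 651))) = Add(Rational(243727, 403308), Add(Rational(-64, 651), Mul(Rational(8, 217), Pow(6, Rational(1, 2))))) = Add(Rational(44284855, 87517836), Mul(Rational(8, 217), Pow(6, Rational(1, 2))))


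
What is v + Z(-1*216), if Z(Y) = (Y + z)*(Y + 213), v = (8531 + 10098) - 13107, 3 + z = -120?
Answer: 6539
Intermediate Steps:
z = -123 (z = -3 - 120 = -123)
v = 5522 (v = 18629 - 13107 = 5522)
Z(Y) = (-123 + Y)*(213 + Y) (Z(Y) = (Y - 123)*(Y + 213) = (-123 + Y)*(213 + Y))
v + Z(-1*216) = 5522 + (-26199 + (-1*216)**2 + 90*(-1*216)) = 5522 + (-26199 + (-216)**2 + 90*(-216)) = 5522 + (-26199 + 46656 - 19440) = 5522 + 1017 = 6539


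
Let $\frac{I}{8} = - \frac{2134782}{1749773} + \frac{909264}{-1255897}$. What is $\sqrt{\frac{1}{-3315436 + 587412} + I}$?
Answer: $\frac{i \sqrt{139733541829917142951588201408562704678}}{2997463648539620572} \approx 3.9436 i$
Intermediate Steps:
$I = - \frac{34176575252208}{2197534661381}$ ($I = 8 \left(- \frac{2134782}{1749773} + \frac{909264}{-1255897}\right) = 8 \left(\left(-2134782\right) \frac{1}{1749773} + 909264 \left(- \frac{1}{1255897}\right)\right) = 8 \left(- \frac{2134782}{1749773} - \frac{909264}{1255897}\right) = 8 \left(- \frac{4272071906526}{2197534661381}\right) = - \frac{34176575252208}{2197534661381} \approx -15.552$)
$\sqrt{\frac{1}{-3315436 + 587412} + I} = \sqrt{\frac{1}{-3315436 + 587412} - \frac{34176575252208}{2197534661381}} = \sqrt{\frac{1}{-2728024} - \frac{34176575252208}{2197534661381}} = \sqrt{- \frac{1}{2728024} - \frac{34176575252208}{2197534661381}} = \sqrt{- \frac{93234519723364138373}{5994927297079241144}} = \frac{i \sqrt{139733541829917142951588201408562704678}}{2997463648539620572}$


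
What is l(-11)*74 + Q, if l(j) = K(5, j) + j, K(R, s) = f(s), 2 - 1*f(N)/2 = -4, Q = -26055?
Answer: -25981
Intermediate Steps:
f(N) = 12 (f(N) = 4 - 2*(-4) = 4 + 8 = 12)
K(R, s) = 12
l(j) = 12 + j
l(-11)*74 + Q = (12 - 11)*74 - 26055 = 1*74 - 26055 = 74 - 26055 = -25981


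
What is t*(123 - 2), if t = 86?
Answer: 10406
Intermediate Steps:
t*(123 - 2) = 86*(123 - 2) = 86*121 = 10406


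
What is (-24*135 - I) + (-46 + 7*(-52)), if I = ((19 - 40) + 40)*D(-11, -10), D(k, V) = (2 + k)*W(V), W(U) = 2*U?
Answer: -7070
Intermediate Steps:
D(k, V) = 2*V*(2 + k) (D(k, V) = (2 + k)*(2*V) = 2*V*(2 + k))
I = 3420 (I = ((19 - 40) + 40)*(2*(-10)*(2 - 11)) = (-21 + 40)*(2*(-10)*(-9)) = 19*180 = 3420)
(-24*135 - I) + (-46 + 7*(-52)) = (-24*135 - 1*3420) + (-46 + 7*(-52)) = (-3240 - 3420) + (-46 - 364) = -6660 - 410 = -7070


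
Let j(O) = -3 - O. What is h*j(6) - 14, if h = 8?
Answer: -86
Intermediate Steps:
h*j(6) - 14 = 8*(-3 - 1*6) - 14 = 8*(-3 - 6) - 14 = 8*(-9) - 14 = -72 - 14 = -86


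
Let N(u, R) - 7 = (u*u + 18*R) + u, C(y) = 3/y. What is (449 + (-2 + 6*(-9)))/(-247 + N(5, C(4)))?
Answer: -2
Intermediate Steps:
N(u, R) = 7 + u + u**2 + 18*R (N(u, R) = 7 + ((u*u + 18*R) + u) = 7 + ((u**2 + 18*R) + u) = 7 + (u + u**2 + 18*R) = 7 + u + u**2 + 18*R)
(449 + (-2 + 6*(-9)))/(-247 + N(5, C(4))) = (449 + (-2 + 6*(-9)))/(-247 + (7 + 5 + 5**2 + 18*(3/4))) = (449 + (-2 - 54))/(-247 + (7 + 5 + 25 + 18*(3*(1/4)))) = (449 - 56)/(-247 + (7 + 5 + 25 + 18*(3/4))) = 393/(-247 + (7 + 5 + 25 + 27/2)) = 393/(-247 + 101/2) = 393/(-393/2) = 393*(-2/393) = -2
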